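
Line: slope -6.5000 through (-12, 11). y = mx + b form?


y - 11 = -6.5000(x + 12)
y = -6.5000x + 11 + 6.5000*(-12)
y = -6.5000x - 67.0000

y = -6.5000x - 67.0000


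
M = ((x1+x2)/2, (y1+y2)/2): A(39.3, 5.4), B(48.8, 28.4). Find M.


Mx = (39.3 + 48.8)/2 = 88.1/2 = 44.0500
My = (5.4 + 28.4)/2 = 33.8/2 = 16.9000

(44.0500, 16.9000)


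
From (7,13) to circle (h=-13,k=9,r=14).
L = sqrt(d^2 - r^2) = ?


d = sqrt((7+ 13)^2 + (13-9)^2) = sqrt(400+16) = 20.3961
L = sqrt(416.0000 - 196) = sqrt(220.0000) = 14.8324

14.8324


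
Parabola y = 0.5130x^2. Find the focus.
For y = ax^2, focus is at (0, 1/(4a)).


a = 0.5130
4a = 2.0520
focus = (0, 1/2.0520) = (0, 0.4873)

Focus = (0, 0.4873)


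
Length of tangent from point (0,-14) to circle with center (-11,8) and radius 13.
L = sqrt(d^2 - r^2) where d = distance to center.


d = sqrt((0+ 11)^2 + (-14-8)^2) = sqrt(121+484) = 24.5967
L = sqrt(605.0000 - 169) = sqrt(436.0000) = 20.8806

20.8806


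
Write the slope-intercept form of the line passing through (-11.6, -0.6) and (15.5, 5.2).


m = (5.8)/(27.1) = 0.2140
b = y1 - m*x1 = -0.6 - (5.8*(-11.6))/(27.1) = -0.6 + 2.4827 = 1.8827

y = 0.2140x + 1.8827


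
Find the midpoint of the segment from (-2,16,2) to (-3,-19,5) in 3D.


Mx = (-2- 3)/2 = -2.5000
My = (16- 19)/2 = -1.5000
Mz = (2+5)/2 = 3.5000

M = (-2.5000, -1.5000, 3.5000)


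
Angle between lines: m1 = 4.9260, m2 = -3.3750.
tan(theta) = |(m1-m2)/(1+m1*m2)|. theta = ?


m1-m2 = 8.301
1+m1*m2 = -15.62525
tan(theta) = |8.301/(-15.62525)| = 0.531255
theta = arctan(|8.301/(-15.62525)|) = 27.9797 degrees (acute angle)

27.9797 degrees


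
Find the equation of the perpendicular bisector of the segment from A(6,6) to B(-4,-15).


Midpoint = (1, -4.5)
Slope of AB = dy/dx = -21/(-10) = 2.1000
Perp slope = -dx/dy = -10/21 = -0.4762
b = My - (perp slope)*Mx = -4.5 + (-10*1)/(-21) = -4.5 + 0.4762 = -4.0238

y = -0.4762x - 4.0238


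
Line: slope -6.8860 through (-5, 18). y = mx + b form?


y - 18 = -6.8860(x + 5)
y = -6.8860x + 18 + 6.8860*(-5)
y = -6.8860x - 16.4300

y = -6.8860x - 16.4300


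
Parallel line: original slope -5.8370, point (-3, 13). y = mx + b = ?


Parallel lines have equal slopes.
m2 = -5.8370
b2 = 13 + 5.8370*(-3) = -4.5110

y = -5.8370x - 4.5110


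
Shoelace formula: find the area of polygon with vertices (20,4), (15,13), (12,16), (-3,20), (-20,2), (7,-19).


sum(xi*y_{i+1}) = 20*13 + 15*16 + 12*20 - 3*2 - 20*(-19) + 7*4 = 1142
sum(yi*x_{i+1}) = 4*15 + 13*12 + 16*(-3) + 20*(-20) + 2*7 - 19*20 = -598
Area = |1142 + 598|/2 = 1740/2 = 870.0000

870.0000 sq units


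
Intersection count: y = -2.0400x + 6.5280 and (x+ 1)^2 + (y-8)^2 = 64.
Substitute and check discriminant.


Substitute y = -2.0400x + 6.5280: (x+ 1)^2 + (-2.0400x+6.5280-8)^2 = 64
Expand to Ax^2 + Bx + C = 0, where b-k = -1.472
A = 1+m^2 = 5.1616
B = 2(m(b-k) - h) = 2(-2.0400*(-1.472) + 1) = 8.00576
C = h^2 + (b-k)^2 - r^2 = 1 + 2.166784 - 64 = -60.833216
disc = B^2-4AC = 64.0922 + 1255.9869 = 1320.0791
disc > 0

2 intersection points


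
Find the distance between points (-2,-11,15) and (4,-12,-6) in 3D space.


dx=6, dy=-1, dz=-21
d = sqrt(36+1+441) = sqrt(478) = 21.8632

21.8632


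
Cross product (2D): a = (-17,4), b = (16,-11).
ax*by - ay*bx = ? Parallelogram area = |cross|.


cross = -17*(-11) - 4*16 = 187 - 64 = 123
Parallelogram area = |123| = 123

cross = 123, parallelogram area = 123


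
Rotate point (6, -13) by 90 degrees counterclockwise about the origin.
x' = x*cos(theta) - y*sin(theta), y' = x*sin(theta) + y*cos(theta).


cos(90) = 0, sin(90) = 1
x' = 6*0 + 13*1 = 13
y' = 6*1 - 13*0 = 6

(13, 6)


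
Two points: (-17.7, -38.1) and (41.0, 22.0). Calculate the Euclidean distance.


dx = 41.0 + 17.7 = 58.7
dy = 22.0 + 38.1 = 60.1
d = sqrt(3445.69 + 3612.01) = sqrt(7057.7) = 84.0101

84.0101


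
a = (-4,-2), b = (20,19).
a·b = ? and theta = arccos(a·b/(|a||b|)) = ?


a·b = -4*20 - 2*19 = -80 - 38 = -118
|a| = sqrt(16+4) = 4.4721
|b| = sqrt(400+361) = 27.5862
cos(theta) = -118/(sqrt(20)*sqrt(761)) = -118/sqrt(15220) = -0.956477
theta = arccos(-118/sqrt(15220)) = 163.0339 degrees

a·b = -118, theta = 163.0339 deg


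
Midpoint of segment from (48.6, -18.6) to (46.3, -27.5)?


Mx = (48.6 + 46.3)/2 = 94.9/2 = 47.4500
My = (-18.6 - 27.5)/2 = -46.1/2 = -23.0500

(47.4500, -23.0500)


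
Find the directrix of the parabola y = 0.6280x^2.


a = 0.6280
1/(4a) = 0.3981
directrix: y = -0.3981 = -0.3981

y = -0.3981


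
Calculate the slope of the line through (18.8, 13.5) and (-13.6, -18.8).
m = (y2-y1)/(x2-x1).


dy = -18.8 - 13.5 = -32.3
dx = -13.6 - 18.8 = -32.4
m = -32.3/(-32.4) = 0.9969

m = 0.9969


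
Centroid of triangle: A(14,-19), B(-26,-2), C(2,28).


Gx = (14- 26+2)/3 = -10/3 = -3.3333
Gy = (-19- 2+28)/3 = 7/3 = 2.3333

G = (-3.3333, 2.3333)


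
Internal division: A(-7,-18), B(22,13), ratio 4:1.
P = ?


Px = (4*22 + 1*(-7))/5 = 81/5 = 16.2000
Py = (4*13 + 1*(-18))/5 = 34/5 = 6.8000

P = (16.2000, 6.8000)


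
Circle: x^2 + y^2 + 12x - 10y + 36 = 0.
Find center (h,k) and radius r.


h = -D/2 = -12/2 = -6
k = -E/2 = 10/2 = 5
r^2 = h^2 + k^2 - F = 36 + 25 - 36 = 25
r = 5

Center (-6, 5), radius = 5


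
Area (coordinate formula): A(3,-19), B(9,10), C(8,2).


3*(10-2) = 24
9*(2+ 19) = 189
8*(-19-10) = -232
sum = -19
Area = |-19|/2 = 9.5000

9.5000 sq units


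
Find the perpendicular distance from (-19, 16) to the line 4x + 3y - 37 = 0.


|4*(-19) + 3*16 - 37| = |-65| = 65
sqrt(16 + 9) = sqrt(25) = 5.0000
d = 65/sqrt(25) = 13.0000

13.0000


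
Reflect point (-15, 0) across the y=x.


Reflection rule for y=x: (y, x)
(-15, 0) -> (0, -15)

(0, -15)


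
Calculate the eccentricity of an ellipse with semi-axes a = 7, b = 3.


c = sqrt(49-9) = sqrt(40) = 6.3246
e = c/a = sqrt(40)/7 = 0.9035

e = 0.9035


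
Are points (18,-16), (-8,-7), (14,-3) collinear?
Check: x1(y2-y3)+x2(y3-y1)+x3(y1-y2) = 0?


18*(-7+ 3) - 8*(-3+ 16) + 14*(-16+ 7)
= -72 - 104 - 126 = -302

No, not collinear (determinant = -302)


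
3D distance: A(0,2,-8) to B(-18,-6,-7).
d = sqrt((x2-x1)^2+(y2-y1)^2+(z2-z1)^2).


dx=-18, dy=-8, dz=1
d = sqrt(324+64+1) = sqrt(389) = 19.7231

19.7231


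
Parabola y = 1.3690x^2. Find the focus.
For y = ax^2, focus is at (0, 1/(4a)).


a = 1.3690
4a = 5.4760
focus = (0, 1/5.4760) = (0, 0.1826)

Focus = (0, 0.1826)


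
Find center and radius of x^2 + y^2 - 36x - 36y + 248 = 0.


h = -D/2 = 36/2 = 18
k = -E/2 = 36/2 = 18
r^2 = h^2 + k^2 - F = 324 + 324 - 248 = 400
r = 20

Center (18, 18), radius = 20


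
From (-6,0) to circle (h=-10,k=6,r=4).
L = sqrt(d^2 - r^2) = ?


d = sqrt((-6+ 10)^2 + (0-6)^2) = sqrt(16+36) = 7.2111
L = sqrt(52.0000 - 16) = sqrt(36.0000) = 6.0000

6.0000


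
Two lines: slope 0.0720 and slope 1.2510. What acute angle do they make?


m1-m2 = -1.179
1+m1*m2 = 1.090072
tan(theta) = |-1.179/1.090072| = 1.081580
theta = arctan(|-1.179/1.090072|) = 47.2444 degrees (acute angle)

47.2444 degrees


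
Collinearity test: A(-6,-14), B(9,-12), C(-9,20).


-6*(-12-20) + 9*(20+ 14) - 9*(-14+ 12)
= 192 + 306 + 18 = 516

No, not collinear (determinant = 516)


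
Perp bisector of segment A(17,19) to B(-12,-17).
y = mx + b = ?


Midpoint = (2.5, 1)
Slope of AB = dy/dx = -36/(-29) = 1.2414
Perp slope = -dx/dy = -29/36 = -0.8056
b = My - (perp slope)*Mx = 1 + (-29*2.5)/(-36) = 1 + 2.0139 = 3.0139

y = -0.8056x + 3.0139


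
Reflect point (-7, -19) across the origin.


Reflection rule for origin: (-x, -y)
(-7, -19) -> (7, 19)

(7, 19)


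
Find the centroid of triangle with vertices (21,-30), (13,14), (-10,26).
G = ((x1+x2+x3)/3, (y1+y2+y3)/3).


Gx = (21+13- 10)/3 = 24/3 = 8.0000
Gy = (-30+14+26)/3 = 10/3 = 3.3333

G = (8.0000, 3.3333)


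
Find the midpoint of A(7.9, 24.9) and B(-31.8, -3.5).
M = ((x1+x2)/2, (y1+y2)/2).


Mx = (7.9 - 31.8)/2 = -23.9/2 = -11.9500
My = (24.9 - 3.5)/2 = 21.4/2 = 10.7000

(-11.9500, 10.7000)


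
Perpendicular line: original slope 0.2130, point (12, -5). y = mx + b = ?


Perpendicular slope = -1/m1 = -1/0.2130 = -4.6948
b2 = y0 - m2*x0 = -5 + 12/0.2130 = -5 + 56.3380 = 51.3380

y = -4.6948x + 51.3380


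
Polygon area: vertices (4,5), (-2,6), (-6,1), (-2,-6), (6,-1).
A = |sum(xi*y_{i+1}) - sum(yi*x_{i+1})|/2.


sum(xi*y_{i+1}) = 4*6 - 2*1 - 6*(-6) - 2*(-1) + 6*5 = 90
sum(yi*x_{i+1}) = 5*(-2) + 6*(-6) + 1*(-2) - 6*6 - 1*4 = -88
Area = |90 + 88|/2 = 178/2 = 89.0000

89.0000 sq units


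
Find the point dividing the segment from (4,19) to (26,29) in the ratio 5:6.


Px = (5*26 + 6*4)/11 = 154/11 = 14.0000
Py = (5*29 + 6*19)/11 = 259/11 = 23.5455

P = (14.0000, 23.5455)


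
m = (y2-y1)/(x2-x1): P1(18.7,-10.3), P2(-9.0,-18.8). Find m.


dy = -18.8 + 10.3 = -8.5
dx = -9.0 - 18.7 = -27.7
m = -8.5/(-27.7) = 0.3069

m = 0.3069


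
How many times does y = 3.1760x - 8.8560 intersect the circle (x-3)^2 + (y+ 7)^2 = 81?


Substitute y = 3.1760x - 8.8560: (x-3)^2 + (3.1760x- 8.8560+ 7)^2 = 81
Expand to Ax^2 + Bx + C = 0, where b-k = -1.856
A = 1+m^2 = 11.086976
B = 2(m(b-k) - h) = 2(3.1760*(-1.856) - 3) = -17.789312
C = h^2 + (b-k)^2 - r^2 = 9 + 3.444736 - 81 = -68.555264
disc = B^2-4AC = 316.4596 + 3040.2823 = 3356.7419
disc > 0

2 intersection points


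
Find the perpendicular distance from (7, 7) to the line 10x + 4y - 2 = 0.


|10*7 + 4*7 - 2| = |96| = 96
sqrt(100 + 16) = sqrt(116) = 10.7703
d = 96/sqrt(116) = 8.9134

8.9134


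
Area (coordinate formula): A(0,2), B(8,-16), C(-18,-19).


0*(-16+ 19) = 0
8*(-19-2) = -168
-18*(2+ 16) = -324
sum = -492
Area = |-492|/2 = 246.0000

246.0000 sq units


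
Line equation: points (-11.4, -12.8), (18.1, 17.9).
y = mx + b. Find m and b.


m = (30.7)/(29.5) = 1.0407
b = y1 - m*x1 = -12.8 - (30.7*(-11.4))/(29.5) = -12.8 + 11.8637 = -0.9363

y = 1.0407x - 0.9363


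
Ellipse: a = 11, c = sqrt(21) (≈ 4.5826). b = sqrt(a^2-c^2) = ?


b^2 = 11^2 - (sqrt(21))^2 = 121 - 21 = 100
b = sqrt(100) = 10

b = 10


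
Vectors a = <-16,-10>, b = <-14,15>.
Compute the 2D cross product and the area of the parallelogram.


cross = -16*15 + 10*(-14) = -240 - 140 = -380
Parallelogram area = |-380| = 380

cross = -380, parallelogram area = 380


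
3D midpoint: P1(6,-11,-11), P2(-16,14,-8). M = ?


Mx = (6- 16)/2 = -5.0000
My = (-11+14)/2 = 1.5000
Mz = (-11- 8)/2 = -9.5000

M = (-5.0000, 1.5000, -9.5000)


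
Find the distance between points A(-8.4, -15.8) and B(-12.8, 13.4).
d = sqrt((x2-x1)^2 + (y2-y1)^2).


dx = -12.8 + 8.4 = -4.4
dy = 13.4 + 15.8 = 29.2
d = sqrt(19.36 + 852.64) = sqrt(872) = 29.5296

29.5296


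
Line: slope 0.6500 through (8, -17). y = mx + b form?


y + 17 = 0.6500(x - 8)
y = 0.6500x - 17 - 0.6500*8
y = 0.6500x - 22.2000

y = 0.6500x - 22.2000


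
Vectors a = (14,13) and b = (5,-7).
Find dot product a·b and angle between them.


a·b = 14*5 + 13*(-7) = 70 - 91 = -21
|a| = sqrt(196+169) = 19.1050
|b| = sqrt(25+49) = 8.6023
cos(theta) = -21/(sqrt(365)*sqrt(74)) = -21/sqrt(27010) = -0.127778
theta = arccos(-21/sqrt(27010)) = 97.3412 degrees

a·b = -21, theta = 97.3412 deg


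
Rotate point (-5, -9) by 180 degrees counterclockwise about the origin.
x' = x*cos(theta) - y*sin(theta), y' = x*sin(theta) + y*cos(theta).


cos(180) = -1, sin(180) = 0
x' = -5*(-1) + 9*0 = 5
y' = -5*0 - 9*(-1) = 9

(5, 9)


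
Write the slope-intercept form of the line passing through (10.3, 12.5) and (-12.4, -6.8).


m = (-19.3)/(-22.7) = 0.8502
b = y1 - m*x1 = 12.5 - (-19.3*10.3)/(-22.7) = 12.5 - 8.7573 = 3.7427

y = 0.8502x + 3.7427


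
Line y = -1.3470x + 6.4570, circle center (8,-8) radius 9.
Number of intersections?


Substitute y = -1.3470x + 6.4570: (x-8)^2 + (-1.3470x+6.4570+ 8)^2 = 81
Expand to Ax^2 + Bx + C = 0, where b-k = 14.457
A = 1+m^2 = 2.814409
B = 2(m(b-k) - h) = 2(-1.3470*14.457 - 8) = -54.947158
C = h^2 + (b-k)^2 - r^2 = 64 + 209.004849 - 81 = 192.004849
disc = B^2-4AC = 3019.1902 - 2161.5207 = 857.6695
disc > 0

2 intersection points


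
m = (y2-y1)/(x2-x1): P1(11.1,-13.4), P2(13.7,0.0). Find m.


dy = 0.0 + 13.4 = 13.4
dx = 13.7 - 11.1 = 2.6
m = 13.4/2.6 = 5.1538

m = 5.1538


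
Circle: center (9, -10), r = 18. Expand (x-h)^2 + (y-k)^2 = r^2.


(x-9)^2 + (y+ 10)^2 = 18^2
D = -2h = -18, E = -2k = 20
F = h^2+k^2-r^2 = 81+100-324 = -143

x^2 + y^2 - 18x + 20y - 143 = 0


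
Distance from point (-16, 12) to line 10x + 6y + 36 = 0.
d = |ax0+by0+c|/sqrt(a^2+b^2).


|10*(-16) + 6*12 + 36| = |-52| = 52
sqrt(100 + 36) = sqrt(136) = 11.6619
d = 52/sqrt(136) = 4.4590

4.4590


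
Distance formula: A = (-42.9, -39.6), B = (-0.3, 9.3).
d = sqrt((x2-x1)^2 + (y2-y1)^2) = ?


dx = -0.3 + 42.9 = 42.6
dy = 9.3 + 39.6 = 48.9
d = sqrt(1814.76 + 2391.21) = sqrt(4205.97) = 64.8535

64.8535


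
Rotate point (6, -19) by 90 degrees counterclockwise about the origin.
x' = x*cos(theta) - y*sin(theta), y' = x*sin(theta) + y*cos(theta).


cos(90) = 0, sin(90) = 1
x' = 6*0 + 19*1 = 19
y' = 6*1 - 19*0 = 6

(19, 6)


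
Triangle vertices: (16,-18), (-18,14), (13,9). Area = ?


16*(14-9) = 80
-18*(9+ 18) = -486
13*(-18-14) = -416
sum = -822
Area = |-822|/2 = 411.0000

411.0000 sq units


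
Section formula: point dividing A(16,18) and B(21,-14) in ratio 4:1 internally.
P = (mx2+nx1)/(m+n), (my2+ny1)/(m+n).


Px = (4*21 + 1*16)/5 = 100/5 = 20.0000
Py = (4*(-14) + 1*18)/5 = -38/5 = -7.6000

P = (20.0000, -7.6000)


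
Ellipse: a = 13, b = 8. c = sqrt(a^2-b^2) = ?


c^2 = 13^2 - 8^2 = 169 - 64 = 105
c = sqrt(105) = 10.2470

c = 10.2470


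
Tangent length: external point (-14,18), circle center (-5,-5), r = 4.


d = sqrt((-14+ 5)^2 + (18+ 5)^2) = sqrt(81+529) = 24.6982
L = sqrt(610.0000 - 16) = sqrt(594.0000) = 24.3721

24.3721


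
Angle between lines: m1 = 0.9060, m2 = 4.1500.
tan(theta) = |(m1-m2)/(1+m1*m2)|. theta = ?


m1-m2 = -3.244
1+m1*m2 = 4.7599
tan(theta) = |-3.244/4.7599| = 0.681527
theta = arctan(|-3.244/4.7599|) = 34.2755 degrees (acute angle)

34.2755 degrees


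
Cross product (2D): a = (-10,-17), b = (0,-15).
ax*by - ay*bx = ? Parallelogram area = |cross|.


cross = -10*(-15) + 17*0 = 150 - 0 = 150
Parallelogram area = |150| = 150

cross = 150, parallelogram area = 150


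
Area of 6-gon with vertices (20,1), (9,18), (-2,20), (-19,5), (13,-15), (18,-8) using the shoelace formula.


sum(xi*y_{i+1}) = 20*18 + 9*20 - 2*5 - 19*(-15) + 13*(-8) + 18*1 = 729
sum(yi*x_{i+1}) = 1*9 + 18*(-2) + 20*(-19) + 5*13 - 15*18 - 8*20 = -772
Area = |729 + 772|/2 = 1501/2 = 750.5000

750.5000 sq units


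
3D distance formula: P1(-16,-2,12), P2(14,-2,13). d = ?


dx=30, dy=0, dz=1
d = sqrt(900+0+1) = sqrt(901) = 30.0167

30.0167


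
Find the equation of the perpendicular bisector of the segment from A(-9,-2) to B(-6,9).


Midpoint = (-7.5, 3.5)
Slope of AB = dy/dx = 11/3 = 3.6667
Perp slope = -dx/dy = -3/11 = -0.2727
b = My - (perp slope)*Mx = 3.5 + (3*(-7.5))/11 = 3.5 - 2.0455 = 1.4545

y = -0.2727x + 1.4545


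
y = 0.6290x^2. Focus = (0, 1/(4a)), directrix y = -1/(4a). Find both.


a = 0.6290
1/(4a) = 0.3975
Focus = (0, 0.3975)
Directrix: y = -0.3975

Focus = (0, 0.3975), Directrix: y = -0.3975


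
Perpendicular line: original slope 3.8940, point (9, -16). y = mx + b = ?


Perpendicular slope = -1/m1 = -1/3.8940 = -0.2568
b2 = y0 - m2*x0 = -16 + 9/3.8940 = -16 + 2.3112 = -13.6888

y = -0.2568x - 13.6888


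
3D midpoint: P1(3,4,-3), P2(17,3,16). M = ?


Mx = (3+17)/2 = 10.0000
My = (4+3)/2 = 3.5000
Mz = (-3+16)/2 = 6.5000

M = (10.0000, 3.5000, 6.5000)


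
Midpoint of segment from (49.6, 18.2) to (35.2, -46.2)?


Mx = (49.6 + 35.2)/2 = 84.8/2 = 42.4000
My = (18.2 - 46.2)/2 = -28/2 = -14.0000

(42.4000, -14.0000)


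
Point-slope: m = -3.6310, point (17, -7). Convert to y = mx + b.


y + 7 = -3.6310(x - 17)
y = -3.6310x - 7 + 3.6310*17
y = -3.6310x + 54.7270

y = -3.6310x + 54.7270


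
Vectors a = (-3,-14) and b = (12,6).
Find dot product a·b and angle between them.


a·b = -3*12 - 14*6 = -36 - 84 = -120
|a| = sqrt(9+196) = 14.3178
|b| = sqrt(144+36) = 13.4164
cos(theta) = -120/(sqrt(205)*sqrt(180)) = -120/sqrt(36900) = -0.624695
theta = arccos(-120/sqrt(36900)) = 128.6598 degrees

a·b = -120, theta = 128.6598 deg


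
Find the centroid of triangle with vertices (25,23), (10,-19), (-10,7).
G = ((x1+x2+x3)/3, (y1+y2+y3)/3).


Gx = (25+10- 10)/3 = 25/3 = 8.3333
Gy = (23- 19+7)/3 = 11/3 = 3.6667

G = (8.3333, 3.6667)


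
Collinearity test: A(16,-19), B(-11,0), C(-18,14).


16*(0-14) - 11*(14+ 19) - 18*(-19-0)
= -224 - 363 + 342 = -245

No, not collinear (determinant = -245)


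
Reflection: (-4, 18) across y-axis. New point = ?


Reflection rule for y-axis: (-x, y)
(-4, 18) -> (4, 18)

(4, 18)


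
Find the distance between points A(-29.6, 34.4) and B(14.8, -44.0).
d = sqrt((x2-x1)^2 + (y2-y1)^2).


dx = 14.8 + 29.6 = 44.4
dy = -44.0 - 34.4 = -78.4
d = sqrt(1971.36 + 6146.56) = sqrt(8117.92) = 90.0995

90.0995


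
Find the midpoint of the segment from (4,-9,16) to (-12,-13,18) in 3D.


Mx = (4- 12)/2 = -4.0000
My = (-9- 13)/2 = -11.0000
Mz = (16+18)/2 = 17.0000

M = (-4.0000, -11.0000, 17.0000)


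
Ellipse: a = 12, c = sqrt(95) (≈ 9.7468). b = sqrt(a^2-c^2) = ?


b^2 = 12^2 - (sqrt(95))^2 = 144 - 95 = 49
b = sqrt(49) = 7

b = 7


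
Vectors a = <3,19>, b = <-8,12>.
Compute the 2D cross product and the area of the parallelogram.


cross = 3*12 - 19*(-8) = 36 + 152 = 188
Parallelogram area = |188| = 188

cross = 188, parallelogram area = 188


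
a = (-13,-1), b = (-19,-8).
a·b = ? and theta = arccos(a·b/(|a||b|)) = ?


a·b = -13*(-19) - 1*(-8) = 247 + 8 = 255
|a| = sqrt(169+1) = 13.0384
|b| = sqrt(361+64) = 20.6155
cos(theta) = 255/(sqrt(170)*sqrt(425)) = 255/sqrt(72250) = 0.948683
theta = arccos(255/sqrt(72250)) = 18.4349 degrees

a·b = 255, theta = 18.4349 deg


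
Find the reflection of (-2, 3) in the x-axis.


Reflection rule for x-axis: (x, -y)
(-2, 3) -> (-2, -3)

(-2, -3)


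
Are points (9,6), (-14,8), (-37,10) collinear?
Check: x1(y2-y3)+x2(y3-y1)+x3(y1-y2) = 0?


9*(8-10) - 14*(10-6) - 37*(6-8)
= -18 - 56 + 74 = 0

Yes, collinear (determinant = 0)


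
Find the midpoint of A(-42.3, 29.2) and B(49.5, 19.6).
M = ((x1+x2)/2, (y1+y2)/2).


Mx = (-42.3 + 49.5)/2 = 7.2/2 = 3.6000
My = (29.2 + 19.6)/2 = 48.8/2 = 24.4000

(3.6000, 24.4000)


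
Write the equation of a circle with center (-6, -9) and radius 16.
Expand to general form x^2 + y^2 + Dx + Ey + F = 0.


(x+ 6)^2 + (y+ 9)^2 = 16^2
D = -2h = 12, E = -2k = 18
F = h^2+k^2-r^2 = 36+81-256 = -139

x^2 + y^2 + 12x + 18y - 139 = 0


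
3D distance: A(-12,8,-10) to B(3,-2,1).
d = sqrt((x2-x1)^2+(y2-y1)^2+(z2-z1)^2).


dx=15, dy=-10, dz=11
d = sqrt(225+100+121) = sqrt(446) = 21.1187

21.1187


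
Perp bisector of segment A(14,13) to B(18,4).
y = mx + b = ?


Midpoint = (16, 8.5)
Slope of AB = dy/dx = -9/4 = -2.2500
Perp slope = -dx/dy = 4/9 = 0.4444
b = My - (perp slope)*Mx = 8.5 + (4*16)/(-9) = 8.5 - 7.1111 = 1.3889

y = 0.4444x + 1.3889


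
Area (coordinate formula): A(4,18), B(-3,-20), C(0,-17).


4*(-20+ 17) = -12
-3*(-17-18) = 105
0*(18+ 20) = 0
sum = 93
Area = |93|/2 = 46.5000

46.5000 sq units


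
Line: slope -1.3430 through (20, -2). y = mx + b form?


y + 2 = -1.3430(x - 20)
y = -1.3430x - 2 + 1.3430*20
y = -1.3430x + 24.8600

y = -1.3430x + 24.8600


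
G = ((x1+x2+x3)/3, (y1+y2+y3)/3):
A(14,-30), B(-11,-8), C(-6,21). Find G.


Gx = (14- 11- 6)/3 = -3/3 = -1.0000
Gy = (-30- 8+21)/3 = -17/3 = -5.6667

G = (-1.0000, -5.6667)


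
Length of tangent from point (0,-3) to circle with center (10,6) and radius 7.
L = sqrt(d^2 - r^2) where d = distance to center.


d = sqrt((0-10)^2 + (-3-6)^2) = sqrt(100+81) = 13.4536
L = sqrt(181.0000 - 49) = sqrt(132.0000) = 11.4891

11.4891


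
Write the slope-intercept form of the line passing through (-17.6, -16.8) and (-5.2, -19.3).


m = (-2.5)/(12.4) = -0.2016
b = y1 - m*x1 = -16.8 - (-2.5*(-17.6))/(12.4) = -16.8 - 3.5484 = -20.3484

y = -0.2016x - 20.3484


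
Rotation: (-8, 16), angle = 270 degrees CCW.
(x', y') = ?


cos(270) = 0, sin(270) = -1
x' = -8*0 - 16*(-1) = 16
y' = -8*(-1) + 16*0 = 8

(16, 8)


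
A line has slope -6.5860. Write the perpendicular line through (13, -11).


Perpendicular slope = -1/m1 = -1/(-6.5860) = 0.1518
b2 = y0 - m2*x0 = -11 + 13/(-6.5860) = -11 - 1.9739 = -12.9739

y = 0.1518x - 12.9739


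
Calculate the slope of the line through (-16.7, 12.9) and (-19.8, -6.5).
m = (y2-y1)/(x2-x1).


dy = -6.5 - 12.9 = -19.4
dx = -19.8 + 16.7 = -3.1
m = -19.4/(-3.1) = 6.2581

m = 6.2581


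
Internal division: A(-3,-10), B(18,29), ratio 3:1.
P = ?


Px = (3*18 + 1*(-3))/4 = 51/4 = 12.7500
Py = (3*29 + 1*(-10))/4 = 77/4 = 19.2500

P = (12.7500, 19.2500)


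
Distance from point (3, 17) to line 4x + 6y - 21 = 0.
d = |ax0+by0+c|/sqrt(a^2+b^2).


|4*3 + 6*17 - 21| = |93| = 93
sqrt(16 + 36) = sqrt(52) = 7.2111
d = 93/sqrt(52) = 12.8968

12.8968


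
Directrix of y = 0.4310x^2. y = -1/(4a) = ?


a = 0.4310
1/(4a) = 0.5800
directrix: y = -0.5800 = -0.5800

y = -0.5800


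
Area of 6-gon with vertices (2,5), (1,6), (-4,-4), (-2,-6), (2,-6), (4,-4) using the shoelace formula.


sum(xi*y_{i+1}) = 2*6 + 1*(-4) - 4*(-6) - 2*(-6) + 2*(-4) + 4*5 = 56
sum(yi*x_{i+1}) = 5*1 + 6*(-4) - 4*(-2) - 6*2 - 6*4 - 4*2 = -55
Area = |56 + 55|/2 = 111/2 = 55.5000

55.5000 sq units


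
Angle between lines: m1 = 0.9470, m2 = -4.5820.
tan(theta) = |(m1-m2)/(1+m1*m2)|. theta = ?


m1-m2 = 5.529
1+m1*m2 = -3.339154
tan(theta) = |5.529/(-3.339154)| = 1.655809
theta = arctan(|5.529/(-3.339154)|) = 58.8708 degrees (acute angle)

58.8708 degrees


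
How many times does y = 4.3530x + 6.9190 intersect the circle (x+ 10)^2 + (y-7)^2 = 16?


Substitute y = 4.3530x + 6.9190: (x+ 10)^2 + (4.3530x+6.9190-7)^2 = 16
Expand to Ax^2 + Bx + C = 0, where b-k = -0.081
A = 1+m^2 = 19.948609
B = 2(m(b-k) - h) = 2(4.3530*(-0.081) + 10) = 19.294814
C = h^2 + (b-k)^2 - r^2 = 100 + 0.006561 - 16 = 84.006561
disc = B^2-4AC = 372.2898 - 6703.2562 = -6330.9664
disc < 0

0 intersection points


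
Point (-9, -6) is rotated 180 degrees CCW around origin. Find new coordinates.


cos(180) = -1, sin(180) = 0
x' = -9*(-1) + 6*0 = 9
y' = -9*0 - 6*(-1) = 6

(9, 6)


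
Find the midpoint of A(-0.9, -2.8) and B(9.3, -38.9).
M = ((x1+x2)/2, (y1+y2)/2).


Mx = (-0.9 + 9.3)/2 = 8.4/2 = 4.2000
My = (-2.8 - 38.9)/2 = -41.7/2 = -20.8500

(4.2000, -20.8500)


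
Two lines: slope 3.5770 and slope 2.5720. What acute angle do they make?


m1-m2 = 1.005
1+m1*m2 = 10.200044
tan(theta) = |1.005/10.200044| = 0.098529
theta = arctan(|1.005/10.200044|) = 5.6271 degrees (acute angle)

5.6271 degrees


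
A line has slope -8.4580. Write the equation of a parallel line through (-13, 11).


Parallel lines have equal slopes.
m2 = -8.4580
b2 = 11 + 8.4580*(-13) = -98.9540

y = -8.4580x - 98.9540


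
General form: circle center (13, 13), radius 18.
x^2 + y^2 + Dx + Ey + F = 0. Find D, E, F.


(x-13)^2 + (y-13)^2 = 18^2
D = -2h = -26, E = -2k = -26
F = h^2+k^2-r^2 = 169+169-324 = 14

D = -26, E = -26, F = 14


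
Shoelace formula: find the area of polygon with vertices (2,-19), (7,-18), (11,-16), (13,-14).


sum(xi*y_{i+1}) = 2*(-18) + 7*(-16) + 11*(-14) + 13*(-19) = -549
sum(yi*x_{i+1}) = -19*7 - 18*11 - 16*13 - 14*2 = -567
Area = |-549 + 567|/2 = 18/2 = 9.0000

9.0000 sq units


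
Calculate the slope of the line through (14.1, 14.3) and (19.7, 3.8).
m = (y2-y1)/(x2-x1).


dy = 3.8 - 14.3 = -10.5
dx = 19.7 - 14.1 = 5.6
m = -10.5/5.6 = -1.8750

m = -1.8750


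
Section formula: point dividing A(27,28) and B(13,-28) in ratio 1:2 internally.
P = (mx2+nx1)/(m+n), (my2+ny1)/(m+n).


Px = (1*13 + 2*27)/3 = 67/3 = 22.3333
Py = (1*(-28) + 2*28)/3 = 28/3 = 9.3333

P = (22.3333, 9.3333)


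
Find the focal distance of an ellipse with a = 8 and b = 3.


c^2 = 8^2 - 3^2 = 64 - 9 = 55
c = sqrt(55) = 7.4162

c = 7.4162


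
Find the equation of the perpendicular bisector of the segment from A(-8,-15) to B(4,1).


Midpoint = (-2, -7)
Slope of AB = dy/dx = 16/12 = 1.3333
Perp slope = -dx/dy = -12/16 = -0.7500
b = My - (perp slope)*Mx = -7 + (12*(-2))/16 = -7 - 1.5000 = -8.5000

y = -0.7500x - 8.5000


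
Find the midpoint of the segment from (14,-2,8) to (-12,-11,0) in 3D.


Mx = (14- 12)/2 = 1.0000
My = (-2- 11)/2 = -6.5000
Mz = (8+0)/2 = 4.0000

M = (1.0000, -6.5000, 4.0000)


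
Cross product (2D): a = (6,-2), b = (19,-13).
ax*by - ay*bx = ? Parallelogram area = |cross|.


cross = 6*(-13) + 2*19 = -78 + 38 = -40
Parallelogram area = |-40| = 40

cross = -40, parallelogram area = 40


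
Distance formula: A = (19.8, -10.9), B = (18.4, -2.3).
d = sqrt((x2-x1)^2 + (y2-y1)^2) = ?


dx = 18.4 - 19.8 = -1.4
dy = -2.3 + 10.9 = 8.6
d = sqrt(1.96 + 73.96) = sqrt(75.92) = 8.7132

8.7132


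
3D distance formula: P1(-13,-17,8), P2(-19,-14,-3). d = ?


dx=-6, dy=3, dz=-11
d = sqrt(36+9+121) = sqrt(166) = 12.8841

12.8841


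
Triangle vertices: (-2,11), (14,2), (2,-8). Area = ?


-2*(2+ 8) = -20
14*(-8-11) = -266
2*(11-2) = 18
sum = -268
Area = |-268|/2 = 134.0000

134.0000 sq units


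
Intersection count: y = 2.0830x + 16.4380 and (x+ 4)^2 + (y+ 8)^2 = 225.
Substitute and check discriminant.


Substitute y = 2.0830x + 16.4380: (x+ 4)^2 + (2.0830x+16.4380+ 8)^2 = 225
Expand to Ax^2 + Bx + C = 0, where b-k = 24.438
A = 1+m^2 = 5.338889
B = 2(m(b-k) - h) = 2(2.0830*24.438 + 4) = 109.808708
C = h^2 + (b-k)^2 - r^2 = 16 + 597.215844 - 225 = 388.215844
disc = B^2-4AC = 12057.9524 - 8290.5652 = 3767.3872
disc > 0

2 intersection points


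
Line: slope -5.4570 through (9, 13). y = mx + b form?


y - 13 = -5.4570(x - 9)
y = -5.4570x + 13 + 5.4570*9
y = -5.4570x + 62.1130

y = -5.4570x + 62.1130


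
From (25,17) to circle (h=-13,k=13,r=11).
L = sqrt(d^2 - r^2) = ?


d = sqrt((25+ 13)^2 + (17-13)^2) = sqrt(1444+16) = 38.2099
L = sqrt(1460.0000 - 121) = sqrt(1339.0000) = 36.5923

36.5923


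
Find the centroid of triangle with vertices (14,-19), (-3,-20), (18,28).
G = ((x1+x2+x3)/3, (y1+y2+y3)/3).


Gx = (14- 3+18)/3 = 29/3 = 9.6667
Gy = (-19- 20+28)/3 = -11/3 = -3.6667

G = (9.6667, -3.6667)


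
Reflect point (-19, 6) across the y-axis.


Reflection rule for y-axis: (-x, y)
(-19, 6) -> (19, 6)

(19, 6)


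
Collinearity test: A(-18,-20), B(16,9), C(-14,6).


-18*(9-6) + 16*(6+ 20) - 14*(-20-9)
= -54 + 416 + 406 = 768

No, not collinear (determinant = 768)


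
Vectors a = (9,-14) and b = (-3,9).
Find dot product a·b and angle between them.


a·b = 9*(-3) - 14*9 = -27 - 126 = -153
|a| = sqrt(81+196) = 16.6433
|b| = sqrt(9+81) = 9.4868
cos(theta) = -153/(sqrt(277)*sqrt(90)) = -153/sqrt(24930) = -0.969015
theta = arccos(-153/sqrt(24930)) = 165.6997 degrees

a·b = -153, theta = 165.6997 deg


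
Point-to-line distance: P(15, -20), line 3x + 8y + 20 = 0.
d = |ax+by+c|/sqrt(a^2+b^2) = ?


|3*15 + 8*(-20) + 20| = |-95| = 95
sqrt(9 + 64) = sqrt(73) = 8.5440
d = 95/sqrt(73) = 11.1189

11.1189


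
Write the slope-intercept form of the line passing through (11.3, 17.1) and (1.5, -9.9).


m = (-27.0)/(-9.8) = 2.7551
b = y1 - m*x1 = 17.1 - (-27.0*11.3)/(-9.8) = 17.1 - 31.1327 = -14.0327

y = 2.7551x - 14.0327


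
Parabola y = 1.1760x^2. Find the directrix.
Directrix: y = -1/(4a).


a = 1.1760
1/(4a) = 0.2126
directrix: y = -0.2126 = -0.2126

y = -0.2126


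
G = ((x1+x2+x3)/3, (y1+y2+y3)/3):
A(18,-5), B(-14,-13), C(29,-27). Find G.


Gx = (18- 14+29)/3 = 33/3 = 11.0000
Gy = (-5- 13- 27)/3 = -45/3 = -15.0000

G = (11.0000, -15.0000)


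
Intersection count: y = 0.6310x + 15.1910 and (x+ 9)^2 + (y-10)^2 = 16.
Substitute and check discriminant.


Substitute y = 0.6310x + 15.1910: (x+ 9)^2 + (0.6310x+15.1910-10)^2 = 16
Expand to Ax^2 + Bx + C = 0, where b-k = 5.191
A = 1+m^2 = 1.398161
B = 2(m(b-k) - h) = 2(0.6310*5.191 + 9) = 24.551042
C = h^2 + (b-k)^2 - r^2 = 81 + 26.946481 - 16 = 91.946481
disc = B^2-4AC = 602.7537 - 514.2239 = 88.5298
disc > 0

2 intersection points


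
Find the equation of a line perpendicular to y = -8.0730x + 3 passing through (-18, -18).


Perpendicular slope = -1/m1 = -1/(-8.0730) = 0.1239
b2 = y0 - m2*x0 = -18 - 18/(-8.0730) = -18 + 2.2297 = -15.7703

y = 0.1239x - 15.7703


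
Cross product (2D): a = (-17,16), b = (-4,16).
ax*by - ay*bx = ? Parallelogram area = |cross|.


cross = -17*16 - 16*(-4) = -272 + 64 = -208
Parallelogram area = |-208| = 208

cross = -208, parallelogram area = 208


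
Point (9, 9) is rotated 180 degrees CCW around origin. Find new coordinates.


cos(180) = -1, sin(180) = 0
x' = 9*(-1) - 9*0 = -9
y' = 9*0 + 9*(-1) = -9

(-9, -9)


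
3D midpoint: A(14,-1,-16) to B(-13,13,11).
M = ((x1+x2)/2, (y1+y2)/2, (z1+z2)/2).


Mx = (14- 13)/2 = 0.5000
My = (-1+13)/2 = 6.0000
Mz = (-16+11)/2 = -2.5000

M = (0.5000, 6.0000, -2.5000)


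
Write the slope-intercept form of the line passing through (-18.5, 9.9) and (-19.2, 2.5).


m = (-7.4)/(-0.7) = 10.5714
b = y1 - m*x1 = 9.9 - (-7.4*(-18.5))/(-0.7) = 9.9 + 195.5714 = 205.4714

y = 10.5714x + 205.4714


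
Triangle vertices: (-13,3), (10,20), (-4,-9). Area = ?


-13*(20+ 9) = -377
10*(-9-3) = -120
-4*(3-20) = 68
sum = -429
Area = |-429|/2 = 214.5000

214.5000 sq units


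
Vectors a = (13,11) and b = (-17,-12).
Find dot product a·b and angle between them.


a·b = 13*(-17) + 11*(-12) = -221 - 132 = -353
|a| = sqrt(169+121) = 17.0294
|b| = sqrt(289+144) = 20.8087
cos(theta) = -353/(sqrt(290)*sqrt(433)) = -353/sqrt(125570) = -0.996166
theta = arccos(-353/sqrt(125570)) = 174.9812 degrees

a·b = -353, theta = 174.9812 deg


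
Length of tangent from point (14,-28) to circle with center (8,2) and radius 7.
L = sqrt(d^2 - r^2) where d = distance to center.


d = sqrt((14-8)^2 + (-28-2)^2) = sqrt(36+900) = 30.5941
L = sqrt(936.0000 - 49) = sqrt(887.0000) = 29.7825

29.7825


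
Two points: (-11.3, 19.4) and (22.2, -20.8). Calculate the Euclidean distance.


dx = 22.2 + 11.3 = 33.5
dy = -20.8 - 19.4 = -40.2
d = sqrt(1122.25 + 1616.04) = sqrt(2738.29) = 52.3287

52.3287


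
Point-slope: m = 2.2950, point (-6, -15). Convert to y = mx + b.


y + 15 = 2.2950(x + 6)
y = 2.2950x - 15 - 2.2950*(-6)
y = 2.2950x - 1.2300

y = 2.2950x - 1.2300


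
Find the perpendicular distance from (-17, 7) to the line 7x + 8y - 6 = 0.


|7*(-17) + 8*7 - 6| = |-69| = 69
sqrt(49 + 64) = sqrt(113) = 10.6301
d = 69/sqrt(113) = 6.4910

6.4910


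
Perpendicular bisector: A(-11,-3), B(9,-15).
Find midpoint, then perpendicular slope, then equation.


Midpoint = (-1, -9)
Slope of AB = dy/dx = -12/20 = -0.6000
Perp slope = -dx/dy = 20/12 = 1.6667
b = My - (perp slope)*Mx = -9 + (20*(-1))/(-12) = -9 + 1.6667 = -7.3333

y = 1.6667x - 7.3333


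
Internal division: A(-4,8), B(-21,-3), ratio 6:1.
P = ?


Px = (6*(-21) + 1*(-4))/7 = -130/7 = -18.5714
Py = (6*(-3) + 1*8)/7 = -10/7 = -1.4286

P = (-18.5714, -1.4286)


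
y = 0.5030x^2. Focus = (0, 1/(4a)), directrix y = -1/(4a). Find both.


a = 0.5030
1/(4a) = 0.4970
Focus = (0, 0.4970)
Directrix: y = -0.4970

Focus = (0, 0.4970), Directrix: y = -0.4970


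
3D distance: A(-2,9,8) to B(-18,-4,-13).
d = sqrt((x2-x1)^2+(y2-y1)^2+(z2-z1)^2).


dx=-16, dy=-13, dz=-21
d = sqrt(256+169+441) = sqrt(866) = 29.4279

29.4279


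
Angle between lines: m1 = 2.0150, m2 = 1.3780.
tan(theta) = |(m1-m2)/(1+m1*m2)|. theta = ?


m1-m2 = 0.637
1+m1*m2 = 3.77667
tan(theta) = |0.637/3.77667| = 0.168667
theta = arctan(|0.637/3.77667|) = 9.5738 degrees (acute angle)

9.5738 degrees


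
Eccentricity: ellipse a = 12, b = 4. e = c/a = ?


c = sqrt(144-16) = sqrt(128) = 11.3137
e = c/a = sqrt(128)/12 = 0.9428

e = 0.9428


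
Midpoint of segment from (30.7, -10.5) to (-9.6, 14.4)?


Mx = (30.7 - 9.6)/2 = 21.1/2 = 10.5500
My = (-10.5 + 14.4)/2 = 3.9/2 = 1.9500

(10.5500, 1.9500)


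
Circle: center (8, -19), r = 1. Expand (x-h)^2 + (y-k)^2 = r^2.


(x-8)^2 + (y+ 19)^2 = 1^2
D = -2h = -16, E = -2k = 38
F = h^2+k^2-r^2 = 64+361-1 = 424

x^2 + y^2 - 16x + 38y + 424 = 0


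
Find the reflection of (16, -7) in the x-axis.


Reflection rule for x-axis: (x, -y)
(16, -7) -> (16, 7)

(16, 7)


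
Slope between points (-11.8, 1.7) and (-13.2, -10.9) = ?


dy = -10.9 - 1.7 = -12.6
dx = -13.2 + 11.8 = -1.4
m = -12.6/(-1.4) = 9.0000

m = 9.0000


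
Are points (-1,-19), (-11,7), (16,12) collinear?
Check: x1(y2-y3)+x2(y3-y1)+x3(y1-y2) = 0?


-1*(7-12) - 11*(12+ 19) + 16*(-19-7)
= 5 - 341 - 416 = -752

No, not collinear (determinant = -752)


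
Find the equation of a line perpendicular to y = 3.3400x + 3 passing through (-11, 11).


Perpendicular slope = -1/m1 = -1/3.3400 = -0.2994
b2 = y0 - m2*x0 = 11 - 11/3.3400 = 11 - 3.2934 = 7.7066

y = -0.2994x + 7.7066


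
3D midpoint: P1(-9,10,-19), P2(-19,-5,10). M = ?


Mx = (-9- 19)/2 = -14.0000
My = (10- 5)/2 = 2.5000
Mz = (-19+10)/2 = -4.5000

M = (-14.0000, 2.5000, -4.5000)


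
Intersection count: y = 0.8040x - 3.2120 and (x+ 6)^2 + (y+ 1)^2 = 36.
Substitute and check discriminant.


Substitute y = 0.8040x - 3.2120: (x+ 6)^2 + (0.8040x- 3.2120+ 1)^2 = 36
Expand to Ax^2 + Bx + C = 0, where b-k = -2.212
A = 1+m^2 = 1.646416
B = 2(m(b-k) - h) = 2(0.8040*(-2.212) + 6) = 8.443104
C = h^2 + (b-k)^2 - r^2 = 36 + 4.892944 - 36 = 4.892944
disc = B^2-4AC = 71.2860 - 32.2233 = 39.0627
disc > 0

2 intersection points


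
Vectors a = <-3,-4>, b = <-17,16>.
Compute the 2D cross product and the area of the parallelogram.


cross = -3*16 + 4*(-17) = -48 - 68 = -116
Parallelogram area = |-116| = 116

cross = -116, parallelogram area = 116


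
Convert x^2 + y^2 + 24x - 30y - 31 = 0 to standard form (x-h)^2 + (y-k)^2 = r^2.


h = -D/2 = -24/2 = -12
k = -E/2 = 30/2 = 15
r^2 = h^2 + k^2 - F = 144 + 225 + 31 = 400
r = 20

Center (-12, 15), radius = 20


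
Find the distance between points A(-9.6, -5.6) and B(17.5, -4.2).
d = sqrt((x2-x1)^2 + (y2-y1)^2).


dx = 17.5 + 9.6 = 27.1
dy = -4.2 + 5.6 = 1.4
d = sqrt(734.41 + 1.96) = sqrt(736.37) = 27.1361

27.1361


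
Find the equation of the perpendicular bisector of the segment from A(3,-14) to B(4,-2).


Midpoint = (3.5, -8)
Slope of AB = dy/dx = 12/1 = 12.0000
Perp slope = -dx/dy = -1/12 = -0.0833
b = My - (perp slope)*Mx = -8 + (1*3.5)/12 = -8 + 0.2917 = -7.7083

y = -0.0833x - 7.7083


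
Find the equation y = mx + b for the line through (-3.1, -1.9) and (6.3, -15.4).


m = (-13.5)/(9.4) = -1.4362
b = y1 - m*x1 = -1.9 - (-13.5*(-3.1))/(9.4) = -1.9 - 4.4521 = -6.3521

y = -1.4362x - 6.3521


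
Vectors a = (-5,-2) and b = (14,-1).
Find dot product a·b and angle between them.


a·b = -5*14 - 2*(-1) = -70 + 2 = -68
|a| = sqrt(25+4) = 5.3852
|b| = sqrt(196+1) = 14.0357
cos(theta) = -68/(sqrt(29)*sqrt(197)) = -68/sqrt(5713) = -0.899657
theta = arccos(-68/sqrt(5713)) = 154.1130 degrees

a·b = -68, theta = 154.1130 deg


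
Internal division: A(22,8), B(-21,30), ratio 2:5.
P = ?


Px = (2*(-21) + 5*22)/7 = 68/7 = 9.7143
Py = (2*30 + 5*8)/7 = 100/7 = 14.2857

P = (9.7143, 14.2857)


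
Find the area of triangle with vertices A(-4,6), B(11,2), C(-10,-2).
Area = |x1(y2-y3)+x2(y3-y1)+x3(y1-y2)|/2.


-4*(2+ 2) = -16
11*(-2-6) = -88
-10*(6-2) = -40
sum = -144
Area = |-144|/2 = 72.0000

72.0000 sq units


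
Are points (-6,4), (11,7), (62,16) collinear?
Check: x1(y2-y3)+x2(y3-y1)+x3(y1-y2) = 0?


-6*(7-16) + 11*(16-4) + 62*(4-7)
= 54 + 132 - 186 = 0

Yes, collinear (determinant = 0)


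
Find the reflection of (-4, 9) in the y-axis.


Reflection rule for y-axis: (-x, y)
(-4, 9) -> (4, 9)

(4, 9)


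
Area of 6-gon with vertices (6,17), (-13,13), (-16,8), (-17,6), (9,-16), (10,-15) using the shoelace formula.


sum(xi*y_{i+1}) = 6*13 - 13*8 - 16*6 - 17*(-16) + 9*(-15) + 10*17 = 185
sum(yi*x_{i+1}) = 17*(-13) + 13*(-16) + 8*(-17) + 6*9 - 16*10 - 15*6 = -761
Area = |185 + 761|/2 = 946/2 = 473.0000

473.0000 sq units


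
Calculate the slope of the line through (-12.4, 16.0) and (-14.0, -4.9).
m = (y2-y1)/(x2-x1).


dy = -4.9 - 16.0 = -20.9
dx = -14.0 + 12.4 = -1.6
m = -20.9/(-1.6) = 13.0625

m = 13.0625


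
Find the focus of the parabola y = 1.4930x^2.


a = 1.4930
4a = 5.9720
focus = (0, 1/5.9720) = (0, 0.1674)

Focus = (0, 0.1674)


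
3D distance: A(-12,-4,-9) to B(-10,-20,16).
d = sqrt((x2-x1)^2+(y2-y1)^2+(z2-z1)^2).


dx=2, dy=-16, dz=25
d = sqrt(4+256+625) = sqrt(885) = 29.7489

29.7489


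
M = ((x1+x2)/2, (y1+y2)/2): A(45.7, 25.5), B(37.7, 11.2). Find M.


Mx = (45.7 + 37.7)/2 = 83.4/2 = 41.7000
My = (25.5 + 11.2)/2 = 36.7/2 = 18.3500

(41.7000, 18.3500)


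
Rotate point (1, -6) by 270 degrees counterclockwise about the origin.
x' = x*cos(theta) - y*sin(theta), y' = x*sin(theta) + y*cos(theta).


cos(270) = 0, sin(270) = -1
x' = 1*0 + 6*(-1) = -6
y' = 1*(-1) - 6*0 = -1

(-6, -1)


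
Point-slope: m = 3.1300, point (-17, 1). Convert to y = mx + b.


y - 1 = 3.1300(x + 17)
y = 3.1300x + 1 - 3.1300*(-17)
y = 3.1300x + 54.2100

y = 3.1300x + 54.2100


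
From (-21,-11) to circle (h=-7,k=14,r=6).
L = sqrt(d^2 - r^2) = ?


d = sqrt((-21+ 7)^2 + (-11-14)^2) = sqrt(196+625) = 28.6531
L = sqrt(821.0000 - 36) = sqrt(785.0000) = 28.0179

28.0179


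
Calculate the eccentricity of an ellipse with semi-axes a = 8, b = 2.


c = sqrt(64-4) = sqrt(60) = 7.7460
e = c/a = sqrt(60)/8 = 0.9682

e = 0.9682


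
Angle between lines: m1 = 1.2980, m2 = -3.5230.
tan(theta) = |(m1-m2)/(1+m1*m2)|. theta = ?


m1-m2 = 4.821
1+m1*m2 = -3.572854
tan(theta) = |4.821/(-3.572854)| = 1.349341
theta = arctan(|4.821/(-3.572854)|) = 53.4578 degrees (acute angle)

53.4578 degrees


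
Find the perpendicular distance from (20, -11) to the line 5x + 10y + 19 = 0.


|5*20 + 10*(-11) + 19| = |9| = 9
sqrt(25 + 100) = sqrt(125) = 11.1803
d = 9/sqrt(125) = 0.8050

0.8050


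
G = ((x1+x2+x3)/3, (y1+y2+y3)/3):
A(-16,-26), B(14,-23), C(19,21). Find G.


Gx = (-16+14+19)/3 = 17/3 = 5.6667
Gy = (-26- 23+21)/3 = -28/3 = -9.3333

G = (5.6667, -9.3333)


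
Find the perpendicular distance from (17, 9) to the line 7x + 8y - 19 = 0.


|7*17 + 8*9 - 19| = |172| = 172
sqrt(49 + 64) = sqrt(113) = 10.6301
d = 172/sqrt(113) = 16.1804

16.1804


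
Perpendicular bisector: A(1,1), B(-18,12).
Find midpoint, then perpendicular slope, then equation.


Midpoint = (-8.5, 6.5)
Slope of AB = dy/dx = 11/(-19) = -0.5789
Perp slope = -dx/dy = 19/11 = 1.7273
b = My - (perp slope)*Mx = 6.5 + (-19*(-8.5))/11 = 6.5 + 14.6818 = 21.1818

y = 1.7273x + 21.1818


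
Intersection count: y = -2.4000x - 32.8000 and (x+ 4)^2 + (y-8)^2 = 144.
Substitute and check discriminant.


Substitute y = -2.4000x - 32.8000: (x+ 4)^2 + (-2.4000x- 32.8000-8)^2 = 144
Expand to Ax^2 + Bx + C = 0, where b-k = -40.8
A = 1+m^2 = 6.76
B = 2(m(b-k) - h) = 2(-2.4000*(-40.8) + 4) = 203.84
C = h^2 + (b-k)^2 - r^2 = 16 + 1664.64 - 144 = 1536.64
disc = B^2-4AC = 41550.7456 - 41550.7456 = 0
disc = 0

1 intersection point (tangent)


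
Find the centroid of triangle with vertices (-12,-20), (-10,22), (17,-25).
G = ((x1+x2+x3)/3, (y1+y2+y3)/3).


Gx = (-12- 10+17)/3 = -5/3 = -1.6667
Gy = (-20+22- 25)/3 = -23/3 = -7.6667

G = (-1.6667, -7.6667)


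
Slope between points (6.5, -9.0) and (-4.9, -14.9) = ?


dy = -14.9 + 9.0 = -5.9
dx = -4.9 - 6.5 = -11.4
m = -5.9/(-11.4) = 0.5175

m = 0.5175


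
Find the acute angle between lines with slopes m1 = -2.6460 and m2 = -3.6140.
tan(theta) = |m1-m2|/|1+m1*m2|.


m1-m2 = 0.968
1+m1*m2 = 10.562644
tan(theta) = |0.968/10.562644| = 0.091644
theta = arctan(|0.968/10.562644|) = 5.2362 degrees (acute angle)

5.2362 degrees
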